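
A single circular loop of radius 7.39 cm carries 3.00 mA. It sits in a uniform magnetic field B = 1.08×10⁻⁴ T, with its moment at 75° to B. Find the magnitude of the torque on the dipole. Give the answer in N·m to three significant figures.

τ ≈ 5.37×10⁻⁹ N·m

Magnetic moment m = IA = Iπa² = (0.00300)·π·(0.0739)² = 5.147×10⁻⁵ A·m².
Torque on a magnetic dipole: τ = mB sinθ.
τ = (5.147×10⁻⁵)(1.08×10⁻⁴)·sin75° = 5.369×10⁻⁹ N·m.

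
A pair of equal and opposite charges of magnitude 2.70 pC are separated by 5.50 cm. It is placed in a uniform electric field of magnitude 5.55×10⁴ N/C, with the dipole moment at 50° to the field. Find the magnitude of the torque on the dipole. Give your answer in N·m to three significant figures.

τ ≈ 6.31×10⁻⁹ N·m

Dipole moment p = qd = (2.70×10⁻¹² C)(0.0550 m) = 1.485×10⁻¹³ C·m.
Torque on an electric dipole: τ = pE sinθ.
τ = (1.485×10⁻¹³)(5.55×10⁴)·sin50° = 6.314×10⁻⁹ N·m.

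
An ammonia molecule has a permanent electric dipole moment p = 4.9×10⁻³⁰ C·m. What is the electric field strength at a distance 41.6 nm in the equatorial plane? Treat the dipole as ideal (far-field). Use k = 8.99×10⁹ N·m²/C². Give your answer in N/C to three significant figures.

On the perpendicular bisector E = kp/r³ (half the axial value at the same distance).
E = (8.99×10⁹)(4.90×10⁻³⁰) / (4.16×10⁻⁸)³ = 611.9 N/C.

E ≈ 612 N/C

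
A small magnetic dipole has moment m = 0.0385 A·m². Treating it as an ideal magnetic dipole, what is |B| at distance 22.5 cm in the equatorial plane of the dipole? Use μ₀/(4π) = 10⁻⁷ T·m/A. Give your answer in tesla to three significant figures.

B ≈ 3.38×10⁻⁷ T

In the equatorial plane B = (μ₀/4π)·m/r³ (half the axial value).
B = (10⁻⁷)·(0.0385) / (0.225)³ = 3.380×10⁻⁷ T.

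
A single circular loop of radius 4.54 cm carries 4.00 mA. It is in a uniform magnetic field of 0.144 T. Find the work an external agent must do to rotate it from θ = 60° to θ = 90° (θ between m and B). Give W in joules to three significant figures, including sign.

Magnetic moment m = IA = Iπa² = (0.00400)·π·(0.0454)² = 2.59×10⁻⁵ A·m².
W_ext = ΔU = −mB cosθ₂ + mB cosθ₁ = mB(cosθ₁ − cosθ₂).
W = (2.59×10⁻⁵)(0.144)·(cos60° − cos90°) = (3.730×10⁻⁶)·(+0.5000) = 1.865×10⁻⁶ J.

W ≈ 1.86×10⁻⁶ J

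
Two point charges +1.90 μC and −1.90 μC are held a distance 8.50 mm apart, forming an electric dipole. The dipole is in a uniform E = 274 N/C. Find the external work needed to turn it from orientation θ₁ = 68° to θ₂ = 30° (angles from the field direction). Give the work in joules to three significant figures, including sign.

Dipole moment p = qd = (1.90×10⁻⁶ C)(0.00850 m) = 1.615×10⁻⁸ C·m.
W_ext = ΔU = U(θ₂) − U(θ₁) = −pE cosθ₂ − (−pE cosθ₁) = pE(cosθ₁ − cosθ₂).
W = (1.615×10⁻⁸)(274)·(cos68° − cos30°) = (4.425×10⁻⁶)·(-0.4914) = -2.175×10⁻⁶ J.

W ≈ -2.17×10⁻⁶ J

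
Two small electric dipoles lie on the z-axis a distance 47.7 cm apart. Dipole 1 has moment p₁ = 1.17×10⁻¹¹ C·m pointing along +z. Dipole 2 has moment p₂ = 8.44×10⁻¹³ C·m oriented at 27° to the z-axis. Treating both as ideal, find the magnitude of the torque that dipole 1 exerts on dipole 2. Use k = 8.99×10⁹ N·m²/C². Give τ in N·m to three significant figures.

τ ≈ 7.43×10⁻¹³ N·m

The second dipole sits on the axis of the first, so the field there is axial: E₁ = 2kp₁/r³ along +z.
E₁ = 2(8.99×10⁹)(1.17×10⁻¹¹)/(0.477)³ = 1.938 N/C.
Torque on the second dipole: τ = p₂ E₁ sinθ.
τ = (8.44×10⁻¹³)(1.938)·sin27° = 7.427×10⁻¹³ N·m.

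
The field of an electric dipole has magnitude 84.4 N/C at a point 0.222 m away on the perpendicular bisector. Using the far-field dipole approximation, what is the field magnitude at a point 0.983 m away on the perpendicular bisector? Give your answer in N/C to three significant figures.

E ≈ 0.972 N/C

Dipole fields scale as 1/r³ in the far field; the geometry is the same at both points.
E₂ = E₁ · (r₁/r₂)³ = 84.4 · (0.222/0.983)³.
(r₁/r₂)³ = (0.2258)³ = 0.01152.
E₂ ≈ 0.9722 N/C.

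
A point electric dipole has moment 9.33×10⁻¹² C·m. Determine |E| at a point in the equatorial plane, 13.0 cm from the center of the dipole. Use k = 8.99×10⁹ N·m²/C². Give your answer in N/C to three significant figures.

On the perpendicular bisector E = kp/r³ (half the axial value at the same distance).
E = (8.99×10⁹)(9.33×10⁻¹²) / (0.130)³ = 38.18 N/C.

E ≈ 38.2 N/C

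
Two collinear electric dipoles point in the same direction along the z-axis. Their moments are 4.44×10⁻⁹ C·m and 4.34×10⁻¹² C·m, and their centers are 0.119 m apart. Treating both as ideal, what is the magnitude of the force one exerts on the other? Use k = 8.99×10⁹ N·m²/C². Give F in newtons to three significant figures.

F ≈ 5.18×10⁻⁶ N

On-axis field of dipole 1 at distance r: E = 2kp₁/r³. Force on dipole 2 is F = p₂·dE/dr (gradient along axis).
dE/dr = −6kp₁/r⁴, so |F| = 6kp₁p₂/r⁴ (attractive for aligned moments).
F = 6(8.99×10⁹)(4.44×10⁻⁹)(4.34×10⁻¹²)/(0.119)⁴ = 5.183×10⁻⁶ N.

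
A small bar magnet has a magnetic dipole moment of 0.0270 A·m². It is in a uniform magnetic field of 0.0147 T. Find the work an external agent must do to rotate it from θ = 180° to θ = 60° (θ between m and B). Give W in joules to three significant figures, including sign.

W_ext = ΔU = −mB cosθ₂ + mB cosθ₁ = mB(cosθ₁ − cosθ₂).
W = (0.0270)(0.0147)·(cos180° − cos60°) = (3.969×10⁻⁴)·(-1.5000) = -5.954×10⁻⁴ J.

W ≈ -5.95×10⁻⁴ J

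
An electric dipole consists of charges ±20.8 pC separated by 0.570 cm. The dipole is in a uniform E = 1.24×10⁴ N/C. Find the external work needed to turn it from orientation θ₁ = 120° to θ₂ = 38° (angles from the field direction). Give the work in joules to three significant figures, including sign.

Dipole moment p = qd = (2.08×10⁻¹¹ C)(0.00570 m) = 1.186×10⁻¹³ C·m.
W_ext = ΔU = U(θ₂) − U(θ₁) = −pE cosθ₂ − (−pE cosθ₁) = pE(cosθ₁ − cosθ₂).
W = (1.186×10⁻¹³)(1.24×10⁴)·(cos120° − cos38°) = (1.471×10⁻⁹)·(-1.2880) = -1.894×10⁻⁹ J.

W ≈ -1.89×10⁻⁹ J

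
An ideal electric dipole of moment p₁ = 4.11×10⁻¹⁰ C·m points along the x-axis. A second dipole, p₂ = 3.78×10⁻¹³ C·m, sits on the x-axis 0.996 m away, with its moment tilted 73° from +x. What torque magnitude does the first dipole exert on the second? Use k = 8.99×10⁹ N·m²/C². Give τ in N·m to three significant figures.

The second dipole sits on the axis of the first, so the field there is axial: E₁ = 2kp₁/r³ along +x.
E₁ = 2(8.99×10⁹)(4.11×10⁻¹⁰)/(0.996)³ = 7.479 N/C.
Torque on the second dipole: τ = p₂ E₁ sinθ.
τ = (3.78×10⁻¹³)(7.479)·sin73° = 2.704×10⁻¹² N·m.

τ ≈ 2.70×10⁻¹² N·m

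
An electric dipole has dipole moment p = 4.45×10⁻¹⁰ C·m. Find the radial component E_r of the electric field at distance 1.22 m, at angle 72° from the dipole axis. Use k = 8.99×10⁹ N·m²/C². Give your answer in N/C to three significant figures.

E_r ≈ 1.36 N/C

For a dipole, E_r = (2kp cosθ)/r³.
kp/r³ = (8.99×10⁹)(4.45×10⁻¹⁰)/(1.22)³ = 2.203 N/C.
E_r = 2·2.203·cos72° = 1.362 N/C.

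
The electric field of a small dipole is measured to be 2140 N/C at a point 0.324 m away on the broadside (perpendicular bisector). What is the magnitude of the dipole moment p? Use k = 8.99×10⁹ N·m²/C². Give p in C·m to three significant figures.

p ≈ 8.10×10⁻⁹ C·m

In the equatorial plane E = kp/r³, so p = Er³/(k).
p = (2140)·(0.324)³ / (8.99×10⁹) = 8.096×10⁻⁹ C·m.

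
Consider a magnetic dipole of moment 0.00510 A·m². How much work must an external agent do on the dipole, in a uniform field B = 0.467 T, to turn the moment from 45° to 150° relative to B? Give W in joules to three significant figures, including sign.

W_ext = ΔU = −mB cosθ₂ + mB cosθ₁ = mB(cosθ₁ − cosθ₂).
W = (0.00510)(0.467)·(cos45° − cos150°) = (0.002382)·(+1.5731) = 0.003747 J.

W ≈ 0.00375 J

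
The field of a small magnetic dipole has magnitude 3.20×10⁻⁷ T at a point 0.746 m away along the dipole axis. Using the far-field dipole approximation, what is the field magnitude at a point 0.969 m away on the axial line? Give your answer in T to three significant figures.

B ≈ 1.46×10⁻⁷ T

Dipole fields scale as 1/r³ in the far field; the geometry is the same at both points.
B₂ = B₁ · (r₁/r₂)³ = 3.20×10⁻⁷ · (0.746/0.969)³.
(r₁/r₂)³ = (0.7699)³ = 0.4563.
B₂ ≈ 1.460×10⁻⁷ T.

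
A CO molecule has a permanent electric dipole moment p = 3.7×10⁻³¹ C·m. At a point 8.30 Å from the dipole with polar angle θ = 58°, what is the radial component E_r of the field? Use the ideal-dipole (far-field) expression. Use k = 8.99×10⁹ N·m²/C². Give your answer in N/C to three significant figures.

E_r ≈ 6.17×10⁶ N/C

For a dipole, E_r = (2kp cosθ)/r³.
kp/r³ = (8.99×10⁹)(3.70×10⁻³¹)/(8.30×10⁻¹⁰)³ = 5.817×10⁶ N/C.
E_r = 2·5.817×10⁶·cos58° = 6.165×10⁶ N/C.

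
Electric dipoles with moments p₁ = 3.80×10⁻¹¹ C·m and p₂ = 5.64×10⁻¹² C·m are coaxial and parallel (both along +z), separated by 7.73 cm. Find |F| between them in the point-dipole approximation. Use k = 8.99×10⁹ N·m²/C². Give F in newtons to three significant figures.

On-axis field of dipole 1 at distance r: E = 2kp₁/r³. Force on dipole 2 is F = p₂·dE/dr (gradient along axis).
dE/dr = −6kp₁/r⁴, so |F| = 6kp₁p₂/r⁴ (attractive for aligned moments).
F = 6(8.99×10⁹)(3.80×10⁻¹¹)(5.64×10⁻¹²)/(0.0773)⁴ = 3.238×10⁻⁷ N.

F ≈ 3.24×10⁻⁷ N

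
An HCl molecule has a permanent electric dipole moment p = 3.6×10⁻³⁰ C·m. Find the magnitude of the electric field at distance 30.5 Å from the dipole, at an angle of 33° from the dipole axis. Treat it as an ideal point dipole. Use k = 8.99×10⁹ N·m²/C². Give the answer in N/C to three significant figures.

E ≈ 2.01×10⁶ N/C

At angle θ the dipole field magnitude is E = (kp/r³)·√(1 + 3cos²θ).
kp/r³ = (8.99×10⁹)(3.60×10⁻³⁰) / (3.05×10⁻⁹)³ = 1.141×10⁶ N/C.
√(1 + 3cos²33°) = √(1 + 3·0.7034) = √3.1101 ≈ 1.7635.
E ≈ 1.141×10⁶ × 1.764 = 2.012×10⁶ N/C.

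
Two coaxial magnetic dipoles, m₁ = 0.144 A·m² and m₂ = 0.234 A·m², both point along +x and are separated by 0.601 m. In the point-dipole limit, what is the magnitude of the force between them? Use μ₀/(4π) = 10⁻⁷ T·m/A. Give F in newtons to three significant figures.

F ≈ 1.55×10⁻⁷ N

On-axis B of dipole 1: B = (μ₀/4π)·2m₁/r³. Force on dipole 2: F = m₂·dB/dr.
dB/dr = −(μ₀/4π)·6m₁/r⁴, so |F| = (μ₀/4π)·6m₁m₂/r⁴.
F = 6(10⁻⁷)(0.144)(0.234)/(0.601)⁴ = 1.550×10⁻⁷ N.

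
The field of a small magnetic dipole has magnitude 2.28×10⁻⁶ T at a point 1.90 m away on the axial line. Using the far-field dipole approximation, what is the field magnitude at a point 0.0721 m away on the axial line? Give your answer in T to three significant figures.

Dipole fields scale as 1/r³ in the far field; the geometry is the same at both points.
B₂ = B₁ · (r₁/r₂)³ = 2.28×10⁻⁶ · (1.90/0.0721)³.
(r₁/r₂)³ = (26.35)³ = 1.83e+04.
B₂ ≈ 0.04172 T.

B ≈ 0.0417 T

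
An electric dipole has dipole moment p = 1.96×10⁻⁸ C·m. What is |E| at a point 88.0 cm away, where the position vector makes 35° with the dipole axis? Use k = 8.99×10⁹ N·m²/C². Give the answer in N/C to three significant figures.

At angle θ the dipole field magnitude is E = (kp/r³)·√(1 + 3cos²θ).
kp/r³ = (8.99×10⁹)(1.96×10⁻⁸) / (0.880)³ = 258.6 N/C.
√(1 + 3cos²35°) = √(1 + 3·0.6710) = √3.0130 ≈ 1.7358.
E ≈ 258.6 × 1.736 = 448.8 N/C.

E ≈ 449 N/C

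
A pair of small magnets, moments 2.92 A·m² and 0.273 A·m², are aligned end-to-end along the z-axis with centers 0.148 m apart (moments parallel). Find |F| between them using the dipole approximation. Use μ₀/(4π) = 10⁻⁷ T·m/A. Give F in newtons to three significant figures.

On-axis B of dipole 1: B = (μ₀/4π)·2m₁/r³. Force on dipole 2: F = m₂·dB/dr.
dB/dr = −(μ₀/4π)·6m₁/r⁴, so |F| = (μ₀/4π)·6m₁m₂/r⁴.
F = 6(10⁻⁷)(2.92)(0.273)/(0.148)⁴ = 9.969×10⁻⁴ N.

F ≈ 9.97×10⁻⁴ N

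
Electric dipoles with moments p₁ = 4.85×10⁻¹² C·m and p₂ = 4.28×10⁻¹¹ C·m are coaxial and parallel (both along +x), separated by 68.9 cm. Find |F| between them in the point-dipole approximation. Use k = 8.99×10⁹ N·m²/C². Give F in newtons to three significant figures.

On-axis field of dipole 1 at distance r: E = 2kp₁/r³. Force on dipole 2 is F = p₂·dE/dr (gradient along axis).
dE/dr = −6kp₁/r⁴, so |F| = 6kp₁p₂/r⁴ (attractive for aligned moments).
F = 6(8.99×10⁹)(4.85×10⁻¹²)(4.28×10⁻¹¹)/(0.689)⁴ = 4.968×10⁻¹¹ N.

F ≈ 4.97×10⁻¹¹ N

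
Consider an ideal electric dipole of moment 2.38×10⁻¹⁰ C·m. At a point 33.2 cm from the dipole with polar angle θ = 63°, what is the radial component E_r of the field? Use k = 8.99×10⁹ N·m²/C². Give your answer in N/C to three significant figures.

E_r ≈ 53.1 N/C

For a dipole, E_r = (2kp cosθ)/r³.
kp/r³ = (8.99×10⁹)(2.38×10⁻¹⁰)/(0.332)³ = 58.47 N/C.
E_r = 2·58.47·cos63° = 53.09 N/C.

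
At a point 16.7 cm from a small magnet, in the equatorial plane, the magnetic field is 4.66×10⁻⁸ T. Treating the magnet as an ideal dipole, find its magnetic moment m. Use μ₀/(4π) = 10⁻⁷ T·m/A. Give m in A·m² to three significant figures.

In the equatorial plane B = (μ₀/4π)·m/r³, so m = Br³·4π/(μ₀).
m = (4.66×10⁻⁸)·(0.167)³ / (10⁻⁷) = 0.002170 A·m².

m ≈ 0.00217 A·m²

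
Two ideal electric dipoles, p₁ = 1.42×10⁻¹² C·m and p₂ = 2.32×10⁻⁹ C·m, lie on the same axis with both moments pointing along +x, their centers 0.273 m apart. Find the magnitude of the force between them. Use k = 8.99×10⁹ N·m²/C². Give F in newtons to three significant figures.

On-axis field of dipole 1 at distance r: E = 2kp₁/r³. Force on dipole 2 is F = p₂·dE/dr (gradient along axis).
dE/dr = −6kp₁/r⁴, so |F| = 6kp₁p₂/r⁴ (attractive for aligned moments).
F = 6(8.99×10⁹)(1.42×10⁻¹²)(2.32×10⁻⁹)/(0.273)⁴ = 3.199×10⁻⁸ N.

F ≈ 3.20×10⁻⁸ N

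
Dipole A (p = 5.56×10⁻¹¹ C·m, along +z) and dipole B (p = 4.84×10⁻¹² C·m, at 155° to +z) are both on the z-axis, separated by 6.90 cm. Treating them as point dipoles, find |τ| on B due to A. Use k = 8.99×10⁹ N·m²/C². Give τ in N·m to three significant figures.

τ ≈ 6.22×10⁻⁹ N·m

The second dipole sits on the axis of the first, so the field there is axial: E₁ = 2kp₁/r³ along +z.
E₁ = 2(8.99×10⁹)(5.56×10⁻¹¹)/(0.0690)³ = 3043 N/C.
Torque on the second dipole: τ = p₂ E₁ sinθ.
τ = (4.84×10⁻¹²)(3043)·sin155° = 6.225×10⁻⁹ N·m.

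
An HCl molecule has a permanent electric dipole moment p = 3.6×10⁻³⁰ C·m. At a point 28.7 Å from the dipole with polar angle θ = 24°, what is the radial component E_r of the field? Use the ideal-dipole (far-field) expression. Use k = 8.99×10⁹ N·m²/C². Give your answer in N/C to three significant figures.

E_r ≈ 2.50×10⁶ N/C

For a dipole, E_r = (2kp cosθ)/r³.
kp/r³ = (8.99×10⁹)(3.60×10⁻³⁰)/(2.87×10⁻⁹)³ = 1.369×10⁶ N/C.
E_r = 2·1.369×10⁶·cos24° = 2.501×10⁶ N/C.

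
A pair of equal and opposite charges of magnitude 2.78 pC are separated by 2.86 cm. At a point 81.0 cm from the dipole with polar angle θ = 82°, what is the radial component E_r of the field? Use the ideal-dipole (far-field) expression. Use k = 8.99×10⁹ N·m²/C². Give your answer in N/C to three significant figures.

Dipole moment p = qd = (2.78×10⁻¹² C)(0.0286 m) = 7.951×10⁻¹⁴ C·m.
For a dipole, E_r = (2kp cosθ)/r³.
kp/r³ = (8.99×10⁹)(7.951×10⁻¹⁴)/(0.810)³ = 0.001345 N/C.
E_r = 2·0.001345·cos82° = 3.744×10⁻⁴ N/C.

E_r ≈ 3.74×10⁻⁴ N/C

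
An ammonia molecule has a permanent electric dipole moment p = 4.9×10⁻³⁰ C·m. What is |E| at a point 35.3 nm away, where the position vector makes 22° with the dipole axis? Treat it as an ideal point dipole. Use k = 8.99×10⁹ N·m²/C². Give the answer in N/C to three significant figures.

At angle θ the dipole field magnitude is E = (kp/r³)·√(1 + 3cos²θ).
kp/r³ = (8.99×10⁹)(4.90×10⁻³⁰) / (3.53×10⁻⁸)³ = 1001 N/C.
√(1 + 3cos²22°) = √(1 + 3·0.8597) = √3.5790 ≈ 1.8918.
E ≈ 1001 × 1.892 = 1895 N/C.

E ≈ 1890 N/C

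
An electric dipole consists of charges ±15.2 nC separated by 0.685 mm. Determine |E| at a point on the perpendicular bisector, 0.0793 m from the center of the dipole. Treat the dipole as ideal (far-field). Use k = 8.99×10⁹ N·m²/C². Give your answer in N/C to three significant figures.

E ≈ 188 N/C

Dipole moment p = qd = (1.52×10⁻⁸ C)(6.85×10⁻⁴ m) = 1.041×10⁻¹¹ C·m.
On the perpendicular bisector E = kp/r³ (half the axial value at the same distance).
E = (8.99×10⁹)(1.041×10⁻¹¹) / (0.0793)³ = 187.7 N/C.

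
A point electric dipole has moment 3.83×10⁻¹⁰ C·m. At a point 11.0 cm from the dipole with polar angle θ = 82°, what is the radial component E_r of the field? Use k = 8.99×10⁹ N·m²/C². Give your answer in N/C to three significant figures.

For a dipole, E_r = (2kp cosθ)/r³.
kp/r³ = (8.99×10⁹)(3.83×10⁻¹⁰)/(0.110)³ = 2587 N/C.
E_r = 2·2587·cos82° = 720.1 N/C.

E_r ≈ 720 N/C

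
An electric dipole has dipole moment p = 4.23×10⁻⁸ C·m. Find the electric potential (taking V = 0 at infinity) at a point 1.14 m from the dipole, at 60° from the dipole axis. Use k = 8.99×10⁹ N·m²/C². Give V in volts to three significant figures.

V ≈ 146 V

The dipole potential is V = kp cosθ / r².
V = (8.99×10⁹)(4.23×10⁻⁸)·cos60° / (1.14)² = 146.3 V.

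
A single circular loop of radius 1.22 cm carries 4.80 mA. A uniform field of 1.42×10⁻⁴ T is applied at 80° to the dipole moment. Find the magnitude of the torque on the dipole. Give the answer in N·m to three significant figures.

Magnetic moment m = IA = Iπa² = (0.00480)·π·(0.0122)² = 2.244×10⁻⁶ A·m².
Torque on a magnetic dipole: τ = mB sinθ.
τ = (2.244×10⁻⁶)(1.42×10⁻⁴)·sin80° = 3.138×10⁻¹⁰ N·m.

τ ≈ 3.14×10⁻¹⁰ N·m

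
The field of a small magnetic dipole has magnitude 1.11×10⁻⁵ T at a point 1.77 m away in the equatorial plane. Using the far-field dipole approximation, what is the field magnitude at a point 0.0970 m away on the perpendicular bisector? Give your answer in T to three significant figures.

B ≈ 0.0674 T

Dipole fields scale as 1/r³ in the far field; the geometry is the same at both points.
B₂ = B₁ · (r₁/r₂)³ = 1.11×10⁻⁵ · (1.77/0.0970)³.
(r₁/r₂)³ = (18.25)³ = 6076.
B₂ ≈ 0.06744 T.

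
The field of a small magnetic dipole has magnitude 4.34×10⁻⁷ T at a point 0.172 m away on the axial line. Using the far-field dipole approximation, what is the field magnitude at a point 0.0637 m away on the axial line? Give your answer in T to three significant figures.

B ≈ 8.54×10⁻⁶ T

Dipole fields scale as 1/r³ in the far field; the geometry is the same at both points.
B₂ = B₁ · (r₁/r₂)³ = 4.34×10⁻⁷ · (0.172/0.0637)³.
(r₁/r₂)³ = (2.7)³ = 19.69.
B₂ ≈ 8.544×10⁻⁶ T.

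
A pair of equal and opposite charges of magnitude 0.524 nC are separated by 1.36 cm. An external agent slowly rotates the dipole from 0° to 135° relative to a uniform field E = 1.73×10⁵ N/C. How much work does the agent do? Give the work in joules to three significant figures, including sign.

Dipole moment p = qd = (5.24×10⁻¹⁰ C)(0.0136 m) = 7.126×10⁻¹² C·m.
W_ext = ΔU = U(θ₂) − U(θ₁) = −pE cosθ₂ − (−pE cosθ₁) = pE(cosθ₁ − cosθ₂).
W = (7.126×10⁻¹²)(1.73×10⁵)·(cos0° − cos135°) = (1.233×10⁻⁶)·(+1.7071) = 2.105×10⁻⁶ J.

W ≈ 2.10×10⁻⁶ J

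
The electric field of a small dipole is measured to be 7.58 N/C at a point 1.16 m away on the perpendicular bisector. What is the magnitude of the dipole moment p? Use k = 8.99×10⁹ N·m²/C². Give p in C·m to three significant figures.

In the equatorial plane E = kp/r³, so p = Er³/(k).
p = (7.58)·(1.16)³ / (8.99×10⁹) = 1.316×10⁻⁹ C·m.

p ≈ 1.32×10⁻⁹ C·m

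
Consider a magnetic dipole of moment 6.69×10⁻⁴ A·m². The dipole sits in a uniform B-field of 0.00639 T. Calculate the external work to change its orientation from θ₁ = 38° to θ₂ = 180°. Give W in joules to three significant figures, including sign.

W ≈ 7.64×10⁻⁶ J

W_ext = ΔU = −mB cosθ₂ + mB cosθ₁ = mB(cosθ₁ − cosθ₂).
W = (6.69×10⁻⁴)(0.00639)·(cos38° − cos180°) = (4.275×10⁻⁶)·(+1.7880) = 7.644×10⁻⁶ J.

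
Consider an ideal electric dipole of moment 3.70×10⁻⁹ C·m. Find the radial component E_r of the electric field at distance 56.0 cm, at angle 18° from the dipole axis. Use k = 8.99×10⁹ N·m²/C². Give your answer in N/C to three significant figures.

For a dipole, E_r = (2kp cosθ)/r³.
kp/r³ = (8.99×10⁹)(3.70×10⁻⁹)/(0.560)³ = 189.4 N/C.
E_r = 2·189.4·cos18° = 360.3 N/C.

E_r ≈ 360 N/C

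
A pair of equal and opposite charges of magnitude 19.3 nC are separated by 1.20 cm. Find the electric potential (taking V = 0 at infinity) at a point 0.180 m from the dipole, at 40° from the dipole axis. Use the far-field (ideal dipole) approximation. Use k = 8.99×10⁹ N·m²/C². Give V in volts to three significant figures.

V ≈ 49.2 V

Dipole moment p = qd = (1.93×10⁻⁸ C)(0.0120 m) = 2.316×10⁻¹⁰ C·m.
The dipole potential is V = kp cosθ / r².
V = (8.99×10⁹)(2.316×10⁻¹⁰)·cos40° / (0.180)² = 49.23 V.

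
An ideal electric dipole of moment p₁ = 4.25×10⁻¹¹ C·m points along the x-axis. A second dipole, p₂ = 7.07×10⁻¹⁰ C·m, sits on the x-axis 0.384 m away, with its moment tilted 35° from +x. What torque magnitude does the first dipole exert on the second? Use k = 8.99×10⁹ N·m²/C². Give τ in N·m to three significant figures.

τ ≈ 5.47×10⁻⁹ N·m

The second dipole sits on the axis of the first, so the field there is axial: E₁ = 2kp₁/r³ along +x.
E₁ = 2(8.99×10⁹)(4.25×10⁻¹¹)/(0.384)³ = 13.50 N/C.
Torque on the second dipole: τ = p₂ E₁ sinθ.
τ = (7.07×10⁻¹⁰)(13.50)·sin35° = 5.473×10⁻⁹ N·m.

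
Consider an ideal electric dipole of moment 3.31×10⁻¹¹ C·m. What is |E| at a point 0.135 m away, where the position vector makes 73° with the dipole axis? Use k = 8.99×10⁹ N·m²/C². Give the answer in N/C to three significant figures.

At angle θ the dipole field magnitude is E = (kp/r³)·√(1 + 3cos²θ).
kp/r³ = (8.99×10⁹)(3.31×10⁻¹¹) / (0.135)³ = 120.9 N/C.
√(1 + 3cos²73°) = √(1 + 3·0.0855) = √1.2564 ≈ 1.1209.
E ≈ 120.9 × 1.121 = 135.6 N/C.

E ≈ 136 N/C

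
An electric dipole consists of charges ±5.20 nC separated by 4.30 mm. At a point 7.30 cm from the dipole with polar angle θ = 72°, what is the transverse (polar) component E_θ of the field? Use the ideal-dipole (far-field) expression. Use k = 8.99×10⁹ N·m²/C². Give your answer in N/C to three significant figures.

E_θ ≈ 491 N/C

Dipole moment p = qd = (5.20×10⁻⁹ C)(0.00430 m) = 2.236×10⁻¹¹ C·m.
For a dipole, E_θ = (kp sinθ)/r³.
kp/r³ = (8.99×10⁹)(2.236×10⁻¹¹)/(0.0730)³ = 516.7 N/C.
E_θ = 516.7·sin72° = 491.4 N/C.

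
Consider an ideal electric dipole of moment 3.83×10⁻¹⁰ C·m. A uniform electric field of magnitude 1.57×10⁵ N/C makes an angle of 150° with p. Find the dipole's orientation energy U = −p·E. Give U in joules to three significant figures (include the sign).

U = −p·E = −pE cosθ.
U = −(3.83×10⁻¹⁰)(1.57×10⁵)·cos150° = 5.207×10⁻⁵ J.

U ≈ 5.21×10⁻⁵ J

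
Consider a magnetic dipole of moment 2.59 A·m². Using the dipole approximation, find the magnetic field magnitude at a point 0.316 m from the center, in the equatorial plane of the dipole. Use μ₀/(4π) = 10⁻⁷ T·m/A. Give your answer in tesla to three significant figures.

B ≈ 8.21×10⁻⁶ T

In the equatorial plane B = (μ₀/4π)·m/r³ (half the axial value).
B = (10⁻⁷)·(2.59) / (0.316)³ = 8.208×10⁻⁶ T.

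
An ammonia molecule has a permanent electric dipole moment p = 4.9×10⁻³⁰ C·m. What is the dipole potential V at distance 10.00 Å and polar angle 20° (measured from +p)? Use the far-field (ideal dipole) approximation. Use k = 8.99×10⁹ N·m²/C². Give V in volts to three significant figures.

The dipole potential is V = kp cosθ / r².
V = (8.99×10⁹)(4.90×10⁻³⁰)·cos20° / (1.00×10⁻⁹)² = 0.04139 V.

V ≈ 0.0414 V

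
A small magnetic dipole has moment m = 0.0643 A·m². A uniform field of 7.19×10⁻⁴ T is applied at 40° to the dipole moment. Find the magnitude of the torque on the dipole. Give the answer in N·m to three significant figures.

Torque on a magnetic dipole: τ = mB sinθ.
τ = (0.0643)(7.19×10⁻⁴)·sin40° = 2.972×10⁻⁵ N·m.

τ ≈ 2.97×10⁻⁵ N·m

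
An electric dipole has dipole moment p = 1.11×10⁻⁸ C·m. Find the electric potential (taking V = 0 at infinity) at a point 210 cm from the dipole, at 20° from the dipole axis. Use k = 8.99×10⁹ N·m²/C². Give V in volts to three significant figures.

The dipole potential is V = kp cosθ / r².
V = (8.99×10⁹)(1.11×10⁻⁸)·cos20° / (2.10)² = 21.26 V.

V ≈ 21.3 V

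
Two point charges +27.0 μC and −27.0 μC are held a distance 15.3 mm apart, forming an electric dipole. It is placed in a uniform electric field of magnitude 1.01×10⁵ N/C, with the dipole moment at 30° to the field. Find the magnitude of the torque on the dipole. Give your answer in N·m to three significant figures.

τ ≈ 0.0209 N·m

Dipole moment p = qd = (2.70×10⁻⁵ C)(0.0153 m) = 4.131×10⁻⁷ C·m.
Torque on an electric dipole: τ = pE sinθ.
τ = (4.131×10⁻⁷)(1.01×10⁵)·sin30° = 0.02086 N·m.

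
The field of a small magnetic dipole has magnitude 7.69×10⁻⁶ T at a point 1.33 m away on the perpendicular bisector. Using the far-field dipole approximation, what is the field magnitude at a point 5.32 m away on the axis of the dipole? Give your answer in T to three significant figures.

Dipole fields scale as 1/r³ in the far field.
The axial field is twice the equatorial field at the same r, so the geometry factor is 2/1.
B₂ = B₁ · (2/1) · (r₁/r₂)³ = 7.69×10⁻⁶ · 2 · (1.33/5.32)³.
(r₁/r₂)³ = (0.25)³ = 0.01562.
B₂ ≈ 2.403×10⁻⁷ T.

B ≈ 2.40×10⁻⁷ T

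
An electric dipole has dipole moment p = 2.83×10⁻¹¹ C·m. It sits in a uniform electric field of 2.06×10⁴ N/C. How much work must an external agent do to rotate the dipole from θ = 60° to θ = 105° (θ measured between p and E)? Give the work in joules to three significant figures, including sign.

W_ext = ΔU = U(θ₂) − U(θ₁) = −pE cosθ₂ − (−pE cosθ₁) = pE(cosθ₁ − cosθ₂).
W = (2.83×10⁻¹¹)(2.06×10⁴)·(cos60° − cos105°) = (5.830×10⁻⁷)·(+0.7588) = 4.424×10⁻⁷ J.

W ≈ 4.42×10⁻⁷ J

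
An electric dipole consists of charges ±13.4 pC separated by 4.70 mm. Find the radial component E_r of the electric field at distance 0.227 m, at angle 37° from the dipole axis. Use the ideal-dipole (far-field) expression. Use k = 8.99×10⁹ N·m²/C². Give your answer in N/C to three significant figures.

Dipole moment p = qd = (1.34×10⁻¹¹ C)(0.00470 m) = 6.298×10⁻¹⁴ C·m.
For a dipole, E_r = (2kp cosθ)/r³.
kp/r³ = (8.99×10⁹)(6.298×10⁻¹⁴)/(0.227)³ = 0.04840 N/C.
E_r = 2·0.04840·cos37° = 0.07731 N/C.

E_r ≈ 0.0773 N/C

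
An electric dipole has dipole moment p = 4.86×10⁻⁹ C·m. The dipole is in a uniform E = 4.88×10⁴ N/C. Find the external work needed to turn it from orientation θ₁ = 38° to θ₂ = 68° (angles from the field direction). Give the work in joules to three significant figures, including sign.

W_ext = ΔU = U(θ₂) − U(θ₁) = −pE cosθ₂ − (−pE cosθ₁) = pE(cosθ₁ − cosθ₂).
W = (4.86×10⁻⁹)(4.88×10⁴)·(cos38° − cos68°) = (2.372×10⁻⁴)·(+0.4134) = 9.805×10⁻⁵ J.

W ≈ 9.80×10⁻⁵ J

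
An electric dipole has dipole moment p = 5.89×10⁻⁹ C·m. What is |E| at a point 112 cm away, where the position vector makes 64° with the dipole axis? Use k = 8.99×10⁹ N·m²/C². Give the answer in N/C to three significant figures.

At angle θ the dipole field magnitude is E = (kp/r³)·√(1 + 3cos²θ).
kp/r³ = (8.99×10⁹)(5.89×10⁻⁹) / (1.12)³ = 37.69 N/C.
√(1 + 3cos²64°) = √(1 + 3·0.1922) = √1.5765 ≈ 1.2556.
E ≈ 37.69 × 1.256 = 47.32 N/C.

E ≈ 47.3 N/C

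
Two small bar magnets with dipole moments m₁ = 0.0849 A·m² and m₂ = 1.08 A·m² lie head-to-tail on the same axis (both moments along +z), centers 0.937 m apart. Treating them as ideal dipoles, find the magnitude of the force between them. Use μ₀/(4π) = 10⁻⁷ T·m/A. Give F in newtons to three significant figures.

On-axis B of dipole 1: B = (μ₀/4π)·2m₁/r³. Force on dipole 2: F = m₂·dB/dr.
dB/dr = −(μ₀/4π)·6m₁/r⁴, so |F| = (μ₀/4π)·6m₁m₂/r⁴.
F = 6(10⁻⁷)(0.0849)(1.08)/(0.937)⁴ = 7.137×10⁻⁸ N.

F ≈ 7.14×10⁻⁸ N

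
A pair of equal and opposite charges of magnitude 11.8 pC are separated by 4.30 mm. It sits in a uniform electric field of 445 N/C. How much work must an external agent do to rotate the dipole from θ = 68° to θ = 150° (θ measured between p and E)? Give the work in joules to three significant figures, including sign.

W ≈ 2.80×10⁻¹¹ J

Dipole moment p = qd = (1.18×10⁻¹¹ C)(0.00430 m) = 5.074×10⁻¹⁴ C·m.
W_ext = ΔU = U(θ₂) − U(θ₁) = −pE cosθ₂ − (−pE cosθ₁) = pE(cosθ₁ − cosθ₂).
W = (5.074×10⁻¹⁴)(445)·(cos68° − cos150°) = (2.258×10⁻¹¹)·(+1.2406) = 2.801×10⁻¹¹ J.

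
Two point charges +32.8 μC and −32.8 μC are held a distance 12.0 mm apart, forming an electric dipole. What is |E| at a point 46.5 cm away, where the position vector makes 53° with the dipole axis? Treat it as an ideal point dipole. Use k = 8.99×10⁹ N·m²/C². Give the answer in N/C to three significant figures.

Dipole moment p = qd = (3.28×10⁻⁵ C)(0.0120 m) = 3.936×10⁻⁷ C·m.
At angle θ the dipole field magnitude is E = (kp/r³)·√(1 + 3cos²θ).
kp/r³ = (8.99×10⁹)(3.936×10⁻⁷) / (0.465)³ = 3.519×10⁴ N/C.
√(1 + 3cos²53°) = √(1 + 3·0.3622) = √2.0865 ≈ 1.4445.
E ≈ 3.519×10⁴ × 1.444 = 5.084×10⁴ N/C.

E ≈ 5.08×10⁴ N/C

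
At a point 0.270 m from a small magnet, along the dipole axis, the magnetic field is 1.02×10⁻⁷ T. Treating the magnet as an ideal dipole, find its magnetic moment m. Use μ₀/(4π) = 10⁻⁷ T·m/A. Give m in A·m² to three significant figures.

On axis B = (μ₀/4π)·2m/r³, so m = Br³·4π/(μ₀·2).
m = (1.02×10⁻⁷)·(0.270)³ / (2·10⁻⁷) = 0.01004 A·m².

m ≈ 0.0100 A·m²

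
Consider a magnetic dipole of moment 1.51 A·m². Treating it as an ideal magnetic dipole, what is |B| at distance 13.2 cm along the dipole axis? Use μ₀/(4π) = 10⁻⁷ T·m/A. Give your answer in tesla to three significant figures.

B ≈ 1.31×10⁻⁴ T

On axis B = (μ₀/4π)·2m/r³.
B = 2·(10⁻⁷)·(1.51) / (0.132)³ = 1.313×10⁻⁴ T.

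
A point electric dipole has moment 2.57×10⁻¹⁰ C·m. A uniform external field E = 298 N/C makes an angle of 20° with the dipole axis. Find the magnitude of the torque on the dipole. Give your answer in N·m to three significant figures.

Torque on an electric dipole: τ = pE sinθ.
τ = (2.57×10⁻¹⁰)(298)·sin20° = 2.619×10⁻⁸ N·m.

τ ≈ 2.62×10⁻⁸ N·m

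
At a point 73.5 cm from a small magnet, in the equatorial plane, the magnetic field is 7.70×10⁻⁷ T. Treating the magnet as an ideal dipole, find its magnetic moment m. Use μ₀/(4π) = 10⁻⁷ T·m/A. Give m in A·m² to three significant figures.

m ≈ 3.06 A·m²

In the equatorial plane B = (μ₀/4π)·m/r³, so m = Br³·4π/(μ₀).
m = (7.70×10⁻⁷)·(0.735)³ / (10⁻⁷) = 3.057 A·m².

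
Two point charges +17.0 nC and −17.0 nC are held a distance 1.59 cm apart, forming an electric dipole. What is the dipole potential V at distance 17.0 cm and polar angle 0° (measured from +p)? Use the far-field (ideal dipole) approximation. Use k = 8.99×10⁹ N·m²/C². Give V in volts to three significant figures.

Dipole moment p = qd = (1.70×10⁻⁸ C)(0.0159 m) = 2.703×10⁻¹⁰ C·m.
The dipole potential is V = kp cosθ / r².
V = (8.99×10⁹)(2.703×10⁻¹⁰)·cos0° / (0.170)² = 84.08 V.

V ≈ 84.1 V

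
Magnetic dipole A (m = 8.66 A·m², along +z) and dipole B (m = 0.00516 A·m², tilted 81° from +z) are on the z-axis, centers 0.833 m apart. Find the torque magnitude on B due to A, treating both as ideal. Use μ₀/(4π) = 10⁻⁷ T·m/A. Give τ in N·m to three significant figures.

Dipole B is on the axis of dipole A, so B₁ there is axial: B₁ = (μ₀/4π)·2m₁/r³ along +z.
B₁ = 2(10⁻⁷)(8.66)/(0.833)³ = 2.996×10⁻⁶ T.
τ = m₂ B₁ sinθ.
τ = (0.00516)(2.996×10⁻⁶)·sin81° = 1.527×10⁻⁸ N·m.

τ ≈ 1.53×10⁻⁸ N·m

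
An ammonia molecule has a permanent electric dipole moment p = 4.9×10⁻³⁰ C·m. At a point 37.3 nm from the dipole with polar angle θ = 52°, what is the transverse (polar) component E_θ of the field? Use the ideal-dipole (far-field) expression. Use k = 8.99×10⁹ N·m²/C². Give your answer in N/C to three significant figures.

For a dipole, E_θ = (kp sinθ)/r³.
kp/r³ = (8.99×10⁹)(4.90×10⁻³⁰)/(3.73×10⁻⁸)³ = 848.8 N/C.
E_θ = 848.8·sin52° = 668.9 N/C.

E_θ ≈ 669 N/C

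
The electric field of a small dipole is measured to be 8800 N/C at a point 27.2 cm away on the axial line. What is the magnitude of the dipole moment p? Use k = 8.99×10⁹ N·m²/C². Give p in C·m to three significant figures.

p ≈ 9.85×10⁻⁹ C·m

On axis E = 2kp/r³, so p = Er³/(2k).
p = (8800)·(0.272)³ / (2·8.99×10⁹) = 9.849×10⁻⁹ C·m.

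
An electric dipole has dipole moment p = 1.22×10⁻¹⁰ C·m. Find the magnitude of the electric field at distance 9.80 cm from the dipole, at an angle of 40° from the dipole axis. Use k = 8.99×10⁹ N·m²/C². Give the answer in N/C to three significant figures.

E ≈ 1940 N/C

At angle θ the dipole field magnitude is E = (kp/r³)·√(1 + 3cos²θ).
kp/r³ = (8.99×10⁹)(1.22×10⁻¹⁰) / (0.0980)³ = 1165 N/C.
√(1 + 3cos²40°) = √(1 + 3·0.5868) = √2.7605 ≈ 1.6615.
E ≈ 1165 × 1.661 = 1936 N/C.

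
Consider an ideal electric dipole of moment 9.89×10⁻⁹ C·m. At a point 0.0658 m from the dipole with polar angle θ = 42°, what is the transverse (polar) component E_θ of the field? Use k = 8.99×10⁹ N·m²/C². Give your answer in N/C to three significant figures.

For a dipole, E_θ = (kp sinθ)/r³.
kp/r³ = (8.99×10⁹)(9.89×10⁻⁹)/(0.0658)³ = 3.121×10⁵ N/C.
E_θ = 3.121×10⁵·sin42° = 2.088×10⁵ N/C.

E_θ ≈ 2.09×10⁵ N/C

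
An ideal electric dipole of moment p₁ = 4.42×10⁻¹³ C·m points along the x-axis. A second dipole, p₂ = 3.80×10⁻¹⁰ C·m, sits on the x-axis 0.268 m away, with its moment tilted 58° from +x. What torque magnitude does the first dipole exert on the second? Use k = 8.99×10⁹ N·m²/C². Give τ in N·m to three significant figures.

τ ≈ 1.33×10⁻¹⁰ N·m

The second dipole sits on the axis of the first, so the field there is axial: E₁ = 2kp₁/r³ along +x.
E₁ = 2(8.99×10⁹)(4.42×10⁻¹³)/(0.268)³ = 0.4129 N/C.
Torque on the second dipole: τ = p₂ E₁ sinθ.
τ = (3.80×10⁻¹⁰)(0.4129)·sin58° = 1.330×10⁻¹⁰ N·m.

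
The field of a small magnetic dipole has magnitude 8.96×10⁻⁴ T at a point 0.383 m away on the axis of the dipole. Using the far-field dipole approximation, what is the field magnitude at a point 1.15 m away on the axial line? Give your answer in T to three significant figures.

Dipole fields scale as 1/r³ in the far field; the geometry is the same at both points.
B₂ = B₁ · (r₁/r₂)³ = 8.96×10⁻⁴ · (0.383/1.15)³.
(r₁/r₂)³ = (0.333)³ = 0.03694.
B₂ ≈ 3.310×10⁻⁵ T.

B ≈ 3.31×10⁻⁵ T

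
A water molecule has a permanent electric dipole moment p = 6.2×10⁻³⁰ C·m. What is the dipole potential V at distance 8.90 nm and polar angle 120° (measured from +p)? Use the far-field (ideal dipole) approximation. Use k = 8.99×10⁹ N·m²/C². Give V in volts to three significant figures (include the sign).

V ≈ -3.52×10⁻⁴ V

The dipole potential is V = kp cosθ / r².
V = (8.99×10⁹)(6.20×10⁻³⁰)·cos120° / (8.90×10⁻⁹)² = -3.518×10⁻⁴ V.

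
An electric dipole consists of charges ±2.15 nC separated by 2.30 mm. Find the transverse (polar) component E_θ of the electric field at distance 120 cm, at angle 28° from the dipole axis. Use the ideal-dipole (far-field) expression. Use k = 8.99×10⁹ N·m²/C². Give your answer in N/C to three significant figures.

E_θ ≈ 0.0121 N/C

Dipole moment p = qd = (2.15×10⁻⁹ C)(0.00230 m) = 4.945×10⁻¹² C·m.
For a dipole, E_θ = (kp sinθ)/r³.
kp/r³ = (8.99×10⁹)(4.945×10⁻¹²)/(1.20)³ = 0.02573 N/C.
E_θ = 0.02573·sin28° = 0.01208 N/C.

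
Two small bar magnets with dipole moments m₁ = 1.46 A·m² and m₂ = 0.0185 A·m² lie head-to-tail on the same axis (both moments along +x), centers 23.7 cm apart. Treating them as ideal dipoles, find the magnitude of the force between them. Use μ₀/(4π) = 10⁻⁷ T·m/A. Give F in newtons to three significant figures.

On-axis B of dipole 1: B = (μ₀/4π)·2m₁/r³. Force on dipole 2: F = m₂·dB/dr.
dB/dr = −(μ₀/4π)·6m₁/r⁴, so |F| = (μ₀/4π)·6m₁m₂/r⁴.
F = 6(10⁻⁷)(1.46)(0.0185)/(0.237)⁴ = 5.137×10⁻⁶ N.

F ≈ 5.14×10⁻⁶ N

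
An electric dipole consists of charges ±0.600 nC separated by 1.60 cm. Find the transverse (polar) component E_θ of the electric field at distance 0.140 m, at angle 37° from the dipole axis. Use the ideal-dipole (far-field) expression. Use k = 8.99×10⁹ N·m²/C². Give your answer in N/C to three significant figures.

Dipole moment p = qd = (6.00×10⁻¹⁰ C)(0.0160 m) = 9.60×10⁻¹² C·m.
For a dipole, E_θ = (kp sinθ)/r³.
kp/r³ = (8.99×10⁹)(9.60×10⁻¹²)/(0.140)³ = 31.45 N/C.
E_θ = 31.45·sin37° = 18.93 N/C.

E_θ ≈ 18.9 N/C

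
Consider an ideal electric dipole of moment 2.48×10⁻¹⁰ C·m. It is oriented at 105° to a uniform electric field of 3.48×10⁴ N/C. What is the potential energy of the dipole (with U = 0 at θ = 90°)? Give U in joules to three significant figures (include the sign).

U ≈ 2.23×10⁻⁶ J

U = −p·E = −pE cosθ.
U = −(2.48×10⁻¹⁰)(3.48×10⁴)·cos105° = 2.234×10⁻⁶ J.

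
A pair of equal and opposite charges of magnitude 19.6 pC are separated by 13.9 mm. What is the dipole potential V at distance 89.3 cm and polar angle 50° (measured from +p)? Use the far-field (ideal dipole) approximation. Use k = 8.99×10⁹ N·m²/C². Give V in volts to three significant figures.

Dipole moment p = qd = (1.96×10⁻¹¹ C)(0.0139 m) = 2.724×10⁻¹³ C·m.
The dipole potential is V = kp cosθ / r².
V = (8.99×10⁹)(2.724×10⁻¹³)·cos50° / (0.893)² = 0.001974 V.

V ≈ 0.00197 V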